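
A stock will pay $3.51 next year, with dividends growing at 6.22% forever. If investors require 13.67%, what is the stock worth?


Formula: P = D1 / (r - g)
Spread: r - g = 0.1367 - 0.0622 = 0.0745
Substituting: P = $3.51 / 0.0745
P = $47.11

$47.11


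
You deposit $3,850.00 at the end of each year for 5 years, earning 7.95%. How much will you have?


Formula: FV = PMT * ((1+r)^n - 1) / r
Growth factor: (1 + 0.0795)^5 = 1.46593
Numerator: 1.46593 - 1 = 0.46593
FV = $3,850.00 * 0.46593 / 0.0795 = $22,563.91

$22,563.91


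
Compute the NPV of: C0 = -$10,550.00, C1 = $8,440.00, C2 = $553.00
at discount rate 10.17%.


Formula: NPV = C0 + C1/(1+r) + C2/(1+r)^2
Discount C1: $8,440.00 / (1 + 0.1017) = $7,660.89
Discount C2: $553.00 / (1 + 0.1017)^2 = $455.62
NPV = -$10,550.00 + $7,660.89 + $455.62 = -$2,433.50

-$2,433.50


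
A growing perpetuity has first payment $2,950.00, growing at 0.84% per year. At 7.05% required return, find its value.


Formula: PV = C / (r - g)
Spread: r - g = 0.0705 - 0.0084 = 0.0621
Substituting: PV = $2,950.00 / 0.0621
PV = $47,504.03

$47,504.03


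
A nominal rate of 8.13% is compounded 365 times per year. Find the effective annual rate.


Formula: EAR = (1 + r/m)^m - 1
Period rate: r/m = 0.0813 / 365 = 0.000223
Compounding: (1 + 0.000223)^365 = 1.084686
EAR = 1.084686 - 1 = 0.084686

0.084686


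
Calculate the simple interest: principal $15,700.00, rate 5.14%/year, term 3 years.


Formula: I = P * r * t
Substituting: I = $15,700.00 * 0.0514 * 3
Step: I = $15,700.00 * 0.1542
I = $2,420.94

$2,420.94


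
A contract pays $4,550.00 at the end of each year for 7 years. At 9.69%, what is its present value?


Formula: PV = PMT * (1 - (1+r)^(-n)) / r
Discount factor: (1 + 0.0969)^(-7) = 0.523396
Bracket: 1 - 0.523396 = 0.476604
PV = $4,550.00 * 0.476604 / 0.0969 = $22,379.22

$22,379.22


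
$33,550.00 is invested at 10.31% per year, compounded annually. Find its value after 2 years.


Formula: FV = P * (1 + r)^n
Substituting: FV = $33,550.00 * (1 + 0.1031)^2
Growth factor: (1.1031)^2 = 1.21683
FV = $33,550.00 * 1.21683 = $40,824.63

$40,824.63


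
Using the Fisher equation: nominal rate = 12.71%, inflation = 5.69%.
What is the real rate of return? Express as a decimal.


Formula: (1 + r_real) = (1 + r_nom) / (1 + inflation)
Substituting: (1 + r_real) = 1.1271 / 1.0569
(1 + r_real) = 1.066421
r_real = 1.066421 - 1 = 0.066421

0.066421


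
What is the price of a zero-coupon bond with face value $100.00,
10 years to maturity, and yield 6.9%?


Formula: Price = FV / (1 + r)^n
Substituting: Price = $100.00 / (1 + 0.069)^10
Discount factor: (1.069)^10 = 1.948844
Price = $100.00 / 1.948844 = $51.31

$51.31


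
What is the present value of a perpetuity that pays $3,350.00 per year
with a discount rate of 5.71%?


Formula: PV = C / r
Substituting: PV = $3,350.00 / 0.0571
PV = $58,669.00

$58,669.00


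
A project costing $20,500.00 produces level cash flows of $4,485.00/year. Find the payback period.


Formula: Payback = investment / annual cash flow
Substituting: Payback = $20,500.00 / $4,485.00
Payback = 4.5708 years

4.5708 years


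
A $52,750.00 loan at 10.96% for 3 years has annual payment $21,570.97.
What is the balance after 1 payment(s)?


Formula: Balance = PV*(1+r)^k - PMT*((1+r)^k - 1)/r
Growth: (1 + 0.1096)^1 = 1.1096
Accumulated factor: ((1+r)^k - 1)/r = 1.0
Balance = $52,750.00 * 1.1096 - $21,570.97 * 1.0
Balance = $36,960.43

$36,960.43


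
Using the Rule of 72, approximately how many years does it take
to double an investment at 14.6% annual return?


Formula: Years ≈ 72 / r
Substituting: Years ≈ 72 / 14.6
Years ≈ 4.9

4.9 years


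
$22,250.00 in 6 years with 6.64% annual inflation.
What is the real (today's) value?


Formula: Real value = nominal / (1 + inflation)^years
Price level: (1 + 0.0664)^6 = 1.470689
Real value = $22,250.00 / 1.470689 = $15,128.96

$15,128.96


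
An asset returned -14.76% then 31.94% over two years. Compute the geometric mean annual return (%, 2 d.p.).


Formula: Geometric mean = ((1+r1)*(1+r2))^(1/2) - 1
Product: (1 + -0.1476) * (1 + 0.3194) = 0.8524 * 1.3194 = 1.124657
Square root: 1.124657^0.5 = 1.060498
Geometric mean = 1.060498 - 1 = 0.060498
As percentage: 6.05%

6.05%


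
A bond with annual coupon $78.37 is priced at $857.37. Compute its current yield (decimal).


Formula: Current yield = annual coupon / price
Substituting: CY = $78.37 / $857.37
CY = 0.091407

0.091407


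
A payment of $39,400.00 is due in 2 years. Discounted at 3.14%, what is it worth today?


Formula: PV = FV / (1 + r)^n
Substituting: PV = $39,400.00 / (1 + 0.0314)^2
Discount factor: (1.0314)^2 = 1.063786
PV = $39,400.00 / 1.063786 = $37,037.53

$37,037.53


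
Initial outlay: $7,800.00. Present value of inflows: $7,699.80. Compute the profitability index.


Formula: PI = PV(cash flows) / initial investment
Substituting: PI = $7,699.80 / $7,800.00
PI = 0.9872

0.9872


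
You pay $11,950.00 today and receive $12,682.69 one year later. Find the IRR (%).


Formula: IRR = C1/C0 - 1
Substituting: IRR = $12,682.69 / $11,950.00 - 1
Ratio: 1.061313 - 1 = 0.061313
IRR = 6.1313%

6.1313%


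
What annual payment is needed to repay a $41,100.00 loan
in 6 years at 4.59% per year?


Formula: PMT = PV * r / (1 - (1+r)^(-n))
Denominator: 1 - (1 + 0.0459)^(-6) = 0.23606
Numerator: $41,100.00 * 0.0459 = 1886.49
PMT = 1886.49 / 0.23606 = $7,991.56

$7,991.56


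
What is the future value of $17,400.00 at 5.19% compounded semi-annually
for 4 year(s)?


Formula: FV = P * (1 + r/m)^(m*t)
Period rate: r/m = 0.0519 / 2 = 0.02595
Total periods: m*t = 2 * 4 = 8
Growth factor: (1 + 0.02595)^8 = 1.227466
FV = $17,400.00 * 1.227466 = $21,357.91

$21,357.91


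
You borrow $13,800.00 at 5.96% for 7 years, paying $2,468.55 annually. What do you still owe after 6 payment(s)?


Formula: Balance = PV*(1+r)^k - PMT*((1+r)^k - 1)/r
Growth: (1 + 0.0596)^6 = 1.41531
Accumulated factor: ((1+r)^k - 1)/r = 6.968295
Balance = $13,800.00 * 1.41531 - $2,468.55 * 6.968295
Balance = $2,329.70

$2,329.70


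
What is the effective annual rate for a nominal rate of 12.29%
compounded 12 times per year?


Formula: EAR = (1 + r/m)^m - 1
Period rate: r/m = 0.1229 / 12 = 0.010242
Compounding: (1 + 0.010242)^12 = 1.130065
EAR = 1.130065 - 1 = 0.130065

0.130065


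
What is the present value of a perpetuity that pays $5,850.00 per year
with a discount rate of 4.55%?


Formula: PV = C / r
Substituting: PV = $5,850.00 / 0.0455
PV = $128,571.43

$128,571.43


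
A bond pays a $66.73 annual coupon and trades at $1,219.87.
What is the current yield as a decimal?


Formula: Current yield = annual coupon / price
Substituting: CY = $66.73 / $1,219.87
CY = 0.054703

0.054703


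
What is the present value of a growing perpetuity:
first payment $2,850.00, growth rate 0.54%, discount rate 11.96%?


Formula: PV = C / (r - g)
Spread: r - g = 0.1196 - 0.0054 = 0.1142
Substituting: PV = $2,850.00 / 0.1142
PV = $24,956.22

$24,956.22


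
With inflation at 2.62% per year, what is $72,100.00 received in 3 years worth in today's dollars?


Formula: Real value = nominal / (1 + inflation)^years
Price level: (1 + 0.0262)^3 = 1.080677
Real value = $72,100.00 / 1.080677 = $66,717.42

$66,717.42


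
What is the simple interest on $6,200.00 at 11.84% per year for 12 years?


Formula: I = P * r * t
Substituting: I = $6,200.00 * 0.1184 * 12
Step: I = $6,200.00 * 1.4208
I = $8,808.96

$8,808.96


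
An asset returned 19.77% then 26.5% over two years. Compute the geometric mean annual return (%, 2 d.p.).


Formula: Geometric mean = ((1+r1)*(1+r2))^(1/2) - 1
Product: (1 + 0.1977) * (1 + 0.265) = 1.1977 * 1.265 = 1.51509
Square root: 1.51509^0.5 = 1.23089
Geometric mean = 1.23089 - 1 = 0.23089
As percentage: 23.09%

23.09%


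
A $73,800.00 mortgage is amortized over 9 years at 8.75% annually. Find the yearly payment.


Formula: PMT = PV * r / (1 - (1+r)^(-n))
Denominator: 1 - (1 + 0.0875)^(-9) = 0.529958
Numerator: $73,800.00 * 0.0875 = 6457.5
PMT = 6457.5 / 0.529958 = $12,184.93

$12,184.93


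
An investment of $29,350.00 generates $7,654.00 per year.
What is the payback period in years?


Formula: Payback = investment / annual cash flow
Substituting: Payback = $29,350.00 / $7,654.00
Payback = 3.8346 years

3.8346 years


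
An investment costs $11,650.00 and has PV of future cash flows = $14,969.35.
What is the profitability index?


Formula: PI = PV(cash flows) / initial investment
Substituting: PI = $14,969.35 / $11,650.00
PI = 1.2849

1.2849


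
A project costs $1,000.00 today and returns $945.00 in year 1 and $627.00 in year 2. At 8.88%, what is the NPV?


Formula: NPV = C0 + C1/(1+r) + C2/(1+r)^2
Discount C1: $945.00 / (1 + 0.0888) = $867.93
Discount C2: $627.00 / (1 + 0.0888)^2 = $528.90
NPV = -$1,000.00 + $867.93 + $528.90 = $396.83

$396.83


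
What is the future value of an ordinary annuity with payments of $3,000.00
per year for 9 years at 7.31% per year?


Formula: FV = PMT * ((1+r)^n - 1) / r
Growth factor: (1 + 0.0731)^9 = 1.886956
Numerator: 1.886956 - 1 = 0.886956
FV = $3,000.00 * 0.886956 / 0.0731 = $36,400.38

$36,400.38


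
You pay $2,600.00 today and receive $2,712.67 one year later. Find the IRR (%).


Formula: IRR = C1/C0 - 1
Substituting: IRR = $2,712.67 / $2,600.00 - 1
Ratio: 1.043335 - 1 = 0.043335
IRR = 4.3335%

4.3335%


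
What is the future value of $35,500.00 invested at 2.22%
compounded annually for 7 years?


Formula: FV = P * (1 + r)^n
Substituting: FV = $35,500.00 * (1 + 0.0222)^7
Growth factor: (1.0222)^7 = 1.166141
FV = $35,500.00 * 1.166141 = $41,398.01

$41,398.01


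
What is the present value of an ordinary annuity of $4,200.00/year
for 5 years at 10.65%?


Formula: PV = PMT * (1 - (1+r)^(-n)) / r
Discount factor: (1 + 0.1065)^(-5) = 0.602897
Bracket: 1 - 0.602897 = 0.397103
PV = $4,200.00 * 0.397103 / 0.1065 = $15,660.41

$15,660.41


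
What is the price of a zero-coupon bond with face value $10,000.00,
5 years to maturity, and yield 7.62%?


Formula: Price = FV / (1 + r)^n
Substituting: Price = $10,000.00 / (1 + 0.0762)^5
Discount factor: (1.0762)^5 = 1.44366
Price = $10,000.00 / 1.44366 = $6,926.84

$6,926.84


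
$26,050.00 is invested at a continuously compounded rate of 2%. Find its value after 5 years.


Formula: FV = P * e^(r*t)
Exponent: r*t = 0.02 * 5 = 0.1
e^(0.1) = 1.105171
FV = $26,050.00 * 1.105171 = $28,789.70

$28,789.70


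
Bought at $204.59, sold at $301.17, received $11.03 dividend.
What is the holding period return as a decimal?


Formula: HPR = (P1 - P0 + D) / P0
Gain: $301.17 - $204.59 + $11.03 = $107.61
HPR = $107.61 / $204.59 = 0.526

0.526


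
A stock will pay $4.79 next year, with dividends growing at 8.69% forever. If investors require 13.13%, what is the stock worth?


Formula: P = D1 / (r - g)
Spread: r - g = 0.1313 - 0.0869 = 0.0444
Substituting: P = $4.79 / 0.0444
P = $107.88

$107.88


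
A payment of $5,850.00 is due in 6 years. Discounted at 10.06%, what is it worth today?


Formula: PV = FV / (1 + r)^n
Substituting: PV = $5,850.00 / (1 + 0.1006)^6
Discount factor: (1.1006)^6 = 1.777367
PV = $5,850.00 / 1.777367 = $3,291.39

$3,291.39


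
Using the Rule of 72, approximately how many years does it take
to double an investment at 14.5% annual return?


Formula: Years ≈ 72 / r
Substituting: Years ≈ 72 / 14.5
Years ≈ 5.0

5.0 years


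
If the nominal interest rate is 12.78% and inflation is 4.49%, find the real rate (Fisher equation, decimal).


Formula: (1 + r_real) = (1 + r_nom) / (1 + inflation)
Substituting: (1 + r_real) = 1.1278 / 1.0449
(1 + r_real) = 1.079338
r_real = 1.079338 - 1 = 0.079338

0.079338


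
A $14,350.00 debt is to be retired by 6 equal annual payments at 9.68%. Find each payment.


Formula: PMT = PV * r / (1 - (1+r)^(-n))
Denominator: 1 - (1 + 0.0968)^(-6) = 0.425572
Numerator: $14,350.00 * 0.0968 = 1389.08
PMT = 1389.08 / 0.425572 = $3,264.03

$3,264.03


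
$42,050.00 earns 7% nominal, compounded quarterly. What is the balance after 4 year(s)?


Formula: FV = P * (1 + r/m)^(m*t)
Period rate: r/m = 0.07 / 4 = 0.0175
Total periods: m*t = 4 * 4 = 16
Growth factor: (1 + 0.0175)^16 = 1.319929
FV = $42,050.00 * 1.319929 = $55,503.03

$55,503.03


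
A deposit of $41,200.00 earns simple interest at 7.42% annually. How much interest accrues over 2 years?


Formula: I = P * r * t
Substituting: I = $41,200.00 * 0.0742 * 2
Step: I = $41,200.00 * 0.1484
I = $6,114.08

$6,114.08


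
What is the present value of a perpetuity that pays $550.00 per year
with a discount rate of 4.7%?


Formula: PV = C / r
Substituting: PV = $550.00 / 0.047
PV = $11,702.13

$11,702.13


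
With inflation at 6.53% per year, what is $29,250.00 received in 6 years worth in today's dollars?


Formula: Real value = nominal / (1 + inflation)^years
Price level: (1 + 0.0653)^6 = 1.46161
Real value = $29,250.00 / 1.46161 = $20,012.18

$20,012.18


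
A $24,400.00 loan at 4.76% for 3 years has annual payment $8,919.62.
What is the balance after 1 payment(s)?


Formula: Balance = PV*(1+r)^k - PMT*((1+r)^k - 1)/r
Growth: (1 + 0.0476)^1 = 1.0476
Accumulated factor: ((1+r)^k - 1)/r = 1.0
Balance = $24,400.00 * 1.0476 - $8,919.62 * 1.0
Balance = $16,641.82

$16,641.82


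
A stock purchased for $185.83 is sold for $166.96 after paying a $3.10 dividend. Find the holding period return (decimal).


Formula: HPR = (P1 - P0 + D) / P0
Gain: $166.96 - $185.83 + $3.10 = -$15.77
HPR = -$15.77 / $185.83 = -0.0849

-0.0849


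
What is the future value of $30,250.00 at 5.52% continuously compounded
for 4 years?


Formula: FV = P * e^(r*t)
Exponent: r*t = 0.0552 * 4 = 0.2208
e^(0.2208) = 1.247074
FV = $30,250.00 * 1.247074 = $37,723.99

$37,723.99


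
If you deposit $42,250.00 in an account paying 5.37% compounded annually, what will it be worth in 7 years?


Formula: FV = P * (1 + r)^n
Substituting: FV = $42,250.00 * (1 + 0.0537)^7
Growth factor: (1.0537)^7 = 1.442178
FV = $42,250.00 * 1.442178 = $60,932.02

$60,932.02


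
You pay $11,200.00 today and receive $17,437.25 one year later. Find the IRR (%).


Formula: IRR = C1/C0 - 1
Substituting: IRR = $17,437.25 / $11,200.00 - 1
Ratio: 1.556897 - 1 = 0.556897
IRR = 55.6897%

55.6897%


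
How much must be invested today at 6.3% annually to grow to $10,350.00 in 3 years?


Formula: PV = FV / (1 + r)^n
Substituting: PV = $10,350.00 / (1 + 0.063)^3
Discount factor: (1.063)^3 = 1.201157
PV = $10,350.00 / 1.201157 = $8,616.69

$8,616.69


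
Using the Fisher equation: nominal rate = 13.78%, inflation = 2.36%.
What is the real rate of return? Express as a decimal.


Formula: (1 + r_real) = (1 + r_nom) / (1 + inflation)
Substituting: (1 + r_real) = 1.1378 / 1.0236
(1 + r_real) = 1.111567
r_real = 1.111567 - 1 = 0.111567

0.111567


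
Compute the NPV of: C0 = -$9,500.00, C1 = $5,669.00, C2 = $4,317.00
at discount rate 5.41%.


Formula: NPV = C0 + C1/(1+r) + C2/(1+r)^2
Discount C1: $5,669.00 / (1 + 0.0541) = $5,378.05
Discount C2: $4,317.00 / (1 + 0.0541)^2 = $3,885.25
NPV = -$9,500.00 + $5,378.05 + $3,885.25 = -$236.71

-$236.71


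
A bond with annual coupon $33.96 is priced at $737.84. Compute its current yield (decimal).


Formula: Current yield = annual coupon / price
Substituting: CY = $33.96 / $737.84
CY = 0.046026

0.046026


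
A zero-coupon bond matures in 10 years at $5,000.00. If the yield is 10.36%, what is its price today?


Formula: Price = FV / (1 + r)^n
Substituting: Price = $5,000.00 / (1 + 0.1036)^10
Discount factor: (1.1036)^10 = 2.67989
Price = $5,000.00 / 2.67989 = $1,865.75

$1,865.75


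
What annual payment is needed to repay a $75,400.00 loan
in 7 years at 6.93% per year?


Formula: PMT = PV * r / (1 - (1+r)^(-n))
Denominator: 1 - (1 + 0.0693)^(-7) = 0.374391
Numerator: $75,400.00 * 0.0693 = 5225.22
PMT = 5225.22 / 0.374391 = $13,956.59

$13,956.59


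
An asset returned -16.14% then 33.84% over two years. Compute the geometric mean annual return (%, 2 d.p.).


Formula: Geometric mean = ((1+r1)*(1+r2))^(1/2) - 1
Product: (1 + -0.1614) * (1 + 0.3384) = 0.8386 * 1.3384 = 1.122382
Square root: 1.122382^0.5 = 1.059425
Geometric mean = 1.059425 - 1 = 0.059425
As percentage: 5.94%

5.94%


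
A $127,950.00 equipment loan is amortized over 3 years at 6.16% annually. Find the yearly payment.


Formula: PMT = PV * r / (1 - (1+r)^(-n))
Denominator: 1 - (1 + 0.0616)^(-3) = 0.164171
Numerator: $127,950.00 * 0.0616 = 7881.72
PMT = 7881.72 / 0.164171 = $48,009.12

$48,009.12


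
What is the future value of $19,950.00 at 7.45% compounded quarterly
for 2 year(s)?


Formula: FV = P * (1 + r/m)^(m*t)
Period rate: r/m = 0.0745 / 4 = 0.018625
Total periods: m*t = 4 * 2 = 8
Growth factor: (1 + 0.018625)^8 = 1.159083
FV = $19,950.00 * 1.159083 = $23,123.71

$23,123.71


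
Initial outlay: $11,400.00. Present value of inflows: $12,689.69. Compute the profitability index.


Formula: PI = PV(cash flows) / initial investment
Substituting: PI = $12,689.69 / $11,400.00
PI = 1.1131

1.1131


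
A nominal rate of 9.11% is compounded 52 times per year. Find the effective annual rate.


Formula: EAR = (1 + r/m)^m - 1
Period rate: r/m = 0.0911 / 52 = 0.001752
Compounding: (1 + 0.001752)^52 = 1.095291
EAR = 1.095291 - 1 = 0.095291

0.095291


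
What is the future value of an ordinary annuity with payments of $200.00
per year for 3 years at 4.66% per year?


Formula: FV = PMT * ((1+r)^n - 1) / r
Growth factor: (1 + 0.0466)^3 = 1.146416
Numerator: 1.146416 - 1 = 0.146416
FV = $200.00 * 0.146416 / 0.0466 = $628.39

$628.39


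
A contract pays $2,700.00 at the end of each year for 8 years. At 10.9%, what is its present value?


Formula: PV = PMT * (1 - (1+r)^(-n)) / r
Discount factor: (1 + 0.109)^(-8) = 0.437067
Bracket: 1 - 0.437067 = 0.562933
PV = $2,700.00 * 0.562933 / 0.109 = $13,944.22

$13,944.22


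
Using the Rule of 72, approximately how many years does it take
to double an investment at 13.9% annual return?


Formula: Years ≈ 72 / r
Substituting: Years ≈ 72 / 13.9
Years ≈ 5.2

5.2 years


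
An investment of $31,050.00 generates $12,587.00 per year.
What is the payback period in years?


Formula: Payback = investment / annual cash flow
Substituting: Payback = $31,050.00 / $12,587.00
Payback = 2.4668 years

2.4668 years


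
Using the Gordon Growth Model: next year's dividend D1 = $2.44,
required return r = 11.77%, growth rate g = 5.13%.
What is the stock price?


Formula: P = D1 / (r - g)
Spread: r - g = 0.1177 - 0.0513 = 0.0664
Substituting: P = $2.44 / 0.0664
P = $36.75

$36.75


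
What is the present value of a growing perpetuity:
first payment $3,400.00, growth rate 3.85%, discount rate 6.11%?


Formula: PV = C / (r - g)
Spread: r - g = 0.0611 - 0.0385 = 0.0226
Substituting: PV = $3,400.00 / 0.0226
PV = $150,442.48

$150,442.48


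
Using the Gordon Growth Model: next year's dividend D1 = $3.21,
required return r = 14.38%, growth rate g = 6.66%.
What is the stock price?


Formula: P = D1 / (r - g)
Spread: r - g = 0.1438 - 0.0666 = 0.0772
Substituting: P = $3.21 / 0.0772
P = $41.58

$41.58


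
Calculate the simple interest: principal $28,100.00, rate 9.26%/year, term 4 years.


Formula: I = P * r * t
Substituting: I = $28,100.00 * 0.0926 * 4
Step: I = $28,100.00 * 0.3704
I = $10,408.24

$10,408.24


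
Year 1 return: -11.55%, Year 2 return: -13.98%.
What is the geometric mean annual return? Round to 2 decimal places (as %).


Formula: Geometric mean = ((1+r1)*(1+r2))^(1/2) - 1
Product: (1 + -0.1155) * (1 + -0.1398) = 0.8845 * 0.8602 = 0.760847
Square root: 0.760847^0.5 = 0.872265
Geometric mean = 0.872265 - 1 = -0.127735
As percentage: -12.77%

-12.77%


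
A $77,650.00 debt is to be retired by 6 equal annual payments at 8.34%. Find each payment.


Formula: PMT = PV * r / (1 - (1+r)^(-n))
Denominator: 1 - (1 + 0.0834)^(-6) = 0.381604
Numerator: $77,650.00 * 0.0834 = 6476.01
PMT = 6476.01 / 0.381604 = $16,970.52

$16,970.52


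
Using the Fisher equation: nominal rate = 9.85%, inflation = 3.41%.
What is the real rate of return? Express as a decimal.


Formula: (1 + r_real) = (1 + r_nom) / (1 + inflation)
Substituting: (1 + r_real) = 1.0985 / 1.0341
(1 + r_real) = 1.062276
r_real = 1.062276 - 1 = 0.062276

0.062276


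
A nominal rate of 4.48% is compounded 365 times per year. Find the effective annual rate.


Formula: EAR = (1 + r/m)^m - 1
Period rate: r/m = 0.0448 / 365 = 0.000123
Compounding: (1 + 0.000123)^365 = 1.045816
EAR = 1.045816 - 1 = 0.045816

0.045816


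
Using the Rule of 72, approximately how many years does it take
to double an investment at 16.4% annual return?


Formula: Years ≈ 72 / r
Substituting: Years ≈ 72 / 16.4
Years ≈ 4.4

4.4 years


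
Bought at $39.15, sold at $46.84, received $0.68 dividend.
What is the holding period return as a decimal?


Formula: HPR = (P1 - P0 + D) / P0
Gain: $46.84 - $39.15 + $0.68 = $8.37
HPR = $8.37 / $39.15 = 0.2138

0.2138


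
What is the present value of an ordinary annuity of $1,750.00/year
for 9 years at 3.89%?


Formula: PV = PMT * (1 - (1+r)^(-n)) / r
Discount factor: (1 + 0.0389)^(-9) = 0.70931
Bracket: 1 - 0.70931 = 0.29069
PV = $1,750.00 * 0.29069 / 0.0389 = $13,077.30

$13,077.30


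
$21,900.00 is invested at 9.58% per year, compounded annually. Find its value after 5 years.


Formula: FV = P * (1 + r)^n
Substituting: FV = $21,900.00 * (1 + 0.0958)^5
Growth factor: (1.0958)^5 = 1.579998
FV = $21,900.00 * 1.579998 = $34,601.95

$34,601.95


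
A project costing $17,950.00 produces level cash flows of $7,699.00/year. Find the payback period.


Formula: Payback = investment / annual cash flow
Substituting: Payback = $17,950.00 / $7,699.00
Payback = 2.3315 years

2.3315 years


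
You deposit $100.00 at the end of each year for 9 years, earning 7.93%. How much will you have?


Formula: FV = PMT * ((1+r)^n - 1) / r
Growth factor: (1 + 0.0793)^9 = 1.987374
Numerator: 1.987374 - 1 = 0.987374
FV = $100.00 * 0.987374 / 0.0793 = $1,245.11

$1,245.11


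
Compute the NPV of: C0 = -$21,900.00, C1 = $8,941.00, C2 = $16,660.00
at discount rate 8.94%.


Formula: NPV = C0 + C1/(1+r) + C2/(1+r)^2
Discount C1: $8,941.00 / (1 + 0.0894) = $8,207.27
Discount C2: $16,660.00 / (1 + 0.0894)^2 = $14,037.84
NPV = -$21,900.00 + $8,207.27 + $14,037.84 = $345.11

$345.11


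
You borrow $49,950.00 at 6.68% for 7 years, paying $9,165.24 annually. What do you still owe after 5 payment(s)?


Formula: Balance = PV*(1+r)^k - PMT*((1+r)^k - 1)/r
Growth: (1 + 0.0668)^5 = 1.381704
Accumulated factor: ((1+r)^k - 1)/r = 5.714133
Balance = $49,950.00 * 1.381704 - $9,165.24 * 5.714133
Balance = $16,644.72

$16,644.72


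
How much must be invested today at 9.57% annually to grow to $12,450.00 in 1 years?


Formula: PV = FV / (1 + r)^n
Substituting: PV = $12,450.00 / (1 + 0.0957)^1
Discount factor: (1.0957)^1 = 1.0957
PV = $12,450.00 / 1.0957 = $11,362.60

$11,362.60


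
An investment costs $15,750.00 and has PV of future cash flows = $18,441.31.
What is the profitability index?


Formula: PI = PV(cash flows) / initial investment
Substituting: PI = $18,441.31 / $15,750.00
PI = 1.1709

1.1709


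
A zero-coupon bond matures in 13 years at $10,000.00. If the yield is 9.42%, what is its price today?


Formula: Price = FV / (1 + r)^n
Substituting: Price = $10,000.00 / (1 + 0.0942)^13
Discount factor: (1.0942)^13 = 3.222977
Price = $10,000.00 / 3.222977 = $3,102.72

$3,102.72


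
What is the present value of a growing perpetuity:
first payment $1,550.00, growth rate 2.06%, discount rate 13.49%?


Formula: PV = C / (r - g)
Spread: r - g = 0.1349 - 0.0206 = 0.1143
Substituting: PV = $1,550.00 / 0.1143
PV = $13,560.80

$13,560.80


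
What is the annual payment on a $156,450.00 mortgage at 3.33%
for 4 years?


Formula: PMT = PV * r / (1 - (1+r)^(-n))
Denominator: 1 - (1 + 0.0333)^(-4) = 0.122809
Numerator: $156,450.00 * 0.0333 = 5209.785
PMT = 5209.785 / 0.122809 = $42,421.93

$42,421.93


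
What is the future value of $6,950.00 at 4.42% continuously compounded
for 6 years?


Formula: FV = P * e^(r*t)
Exponent: r*t = 0.0442 * 6 = 0.2652
e^(0.2652) = 1.303692
FV = $6,950.00 * 1.303692 = $9,060.66

$9,060.66


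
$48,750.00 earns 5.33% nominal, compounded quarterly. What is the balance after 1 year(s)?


Formula: FV = P * (1 + r/m)^(m*t)
Period rate: r/m = 0.0533 / 4 = 0.013325
Total periods: m*t = 4 * 1 = 4
Growth factor: (1 + 0.013325)^4 = 1.054375
FV = $48,750.00 * 1.054375 = $51,400.77

$51,400.77


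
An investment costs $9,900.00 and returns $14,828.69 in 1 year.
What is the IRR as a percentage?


Formula: IRR = C1/C0 - 1
Substituting: IRR = $14,828.69 / $9,900.00 - 1
Ratio: 1.497847 - 1 = 0.497847
IRR = 49.7847%

49.7847%


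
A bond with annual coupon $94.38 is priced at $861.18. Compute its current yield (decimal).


Formula: Current yield = annual coupon / price
Substituting: CY = $94.38 / $861.18
CY = 0.109594

0.109594


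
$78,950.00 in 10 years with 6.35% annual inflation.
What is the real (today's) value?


Formula: Real value = nominal / (1 + inflation)^years
Price level: (1 + 0.0635)^10 = 1.850866
Real value = $78,950.00 / 1.850866 = $42,655.71

$42,655.71


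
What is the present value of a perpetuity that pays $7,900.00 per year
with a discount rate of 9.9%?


Formula: PV = C / r
Substituting: PV = $7,900.00 / 0.099
PV = $79,797.98

$79,797.98


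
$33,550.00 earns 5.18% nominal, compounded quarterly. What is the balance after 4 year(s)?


Formula: FV = P * (1 + r/m)^(m*t)
Period rate: r/m = 0.0518 / 4 = 0.01295
Total periods: m*t = 4 * 4 = 16
Growth factor: (1 + 0.01295)^16 = 1.228593
FV = $33,550.00 * 1.228593 = $41,219.31

$41,219.31


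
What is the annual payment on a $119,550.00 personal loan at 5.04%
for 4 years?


Formula: PMT = PV * r / (1 - (1+r)^(-n))
Denominator: 1 - (1 + 0.0504)^(-4) = 0.17855
Numerator: $119,550.00 * 0.0504 = 6025.32
PMT = 6025.32 / 0.17855 = $33,745.85

$33,745.85


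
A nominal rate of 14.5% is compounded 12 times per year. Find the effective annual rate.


Formula: EAR = (1 + r/m)^m - 1
Period rate: r/m = 0.145 / 12 = 0.012083
Compounding: (1 + 0.012083)^12 = 1.155035
EAR = 1.155035 - 1 = 0.155035

0.155035


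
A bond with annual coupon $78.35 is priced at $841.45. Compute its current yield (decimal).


Formula: Current yield = annual coupon / price
Substituting: CY = $78.35 / $841.45
CY = 0.093113

0.093113


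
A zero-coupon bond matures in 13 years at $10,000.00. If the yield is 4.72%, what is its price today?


Formula: Price = FV / (1 + r)^n
Substituting: Price = $10,000.00 / (1 + 0.0472)^13
Discount factor: (1.0472)^13 = 1.821316
Price = $10,000.00 / 1.821316 = $5,490.54

$5,490.54


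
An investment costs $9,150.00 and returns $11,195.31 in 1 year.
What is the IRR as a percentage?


Formula: IRR = C1/C0 - 1
Substituting: IRR = $11,195.31 / $9,150.00 - 1
Ratio: 1.223531 - 1 = 0.223531
IRR = 22.3531%

22.3531%


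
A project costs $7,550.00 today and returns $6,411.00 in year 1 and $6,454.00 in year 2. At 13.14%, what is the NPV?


Formula: NPV = C0 + C1/(1+r) + C2/(1+r)^2
Discount C1: $6,411.00 / (1 + 0.1314) = $5,666.43
Discount C2: $6,454.00 / (1 + 0.1314)^2 = $5,041.93
NPV = -$7,550.00 + $5,666.43 + $5,041.93 = $3,158.36

$3,158.36


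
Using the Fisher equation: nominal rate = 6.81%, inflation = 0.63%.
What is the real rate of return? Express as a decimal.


Formula: (1 + r_real) = (1 + r_nom) / (1 + inflation)
Substituting: (1 + r_real) = 1.0681 / 1.0063
(1 + r_real) = 1.061413
r_real = 1.061413 - 1 = 0.061413

0.061413


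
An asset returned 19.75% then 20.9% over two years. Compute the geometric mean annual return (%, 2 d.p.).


Formula: Geometric mean = ((1+r1)*(1+r2))^(1/2) - 1
Product: (1 + 0.1975) * (1 + 0.209) = 1.1975 * 1.209 = 1.447777
Square root: 1.447777^0.5 = 1.203236
Geometric mean = 1.203236 - 1 = 0.203236
As percentage: 20.32%

20.32%


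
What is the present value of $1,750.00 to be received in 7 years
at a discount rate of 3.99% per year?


Formula: PV = FV / (1 + r)^n
Substituting: PV = $1,750.00 / (1 + 0.0399)^7
Discount factor: (1.0399)^7 = 1.315046
PV = $1,750.00 / 1.315046 = $1,330.75

$1,330.75


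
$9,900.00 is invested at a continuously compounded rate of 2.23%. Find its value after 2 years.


Formula: FV = P * e^(r*t)
Exponent: r*t = 0.0223 * 2 = 0.0446
e^(0.0446) = 1.04561
FV = $9,900.00 * 1.04561 = $10,351.53

$10,351.53


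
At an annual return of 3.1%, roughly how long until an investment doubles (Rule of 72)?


Formula: Years ≈ 72 / r
Substituting: Years ≈ 72 / 3.1
Years ≈ 23.2

23.2 years


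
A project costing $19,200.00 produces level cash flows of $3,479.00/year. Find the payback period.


Formula: Payback = investment / annual cash flow
Substituting: Payback = $19,200.00 / $3,479.00
Payback = 5.5188 years

5.5188 years


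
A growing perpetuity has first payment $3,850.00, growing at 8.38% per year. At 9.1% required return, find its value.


Formula: PV = C / (r - g)
Spread: r - g = 0.091 - 0.0838 = 0.0072
Substituting: PV = $3,850.00 / 0.0072
PV = $534,722.22

$534,722.22


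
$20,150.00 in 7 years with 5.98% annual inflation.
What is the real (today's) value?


Formula: Real value = nominal / (1 + inflation)^years
Price level: (1 + 0.0598)^7 = 1.501645
Real value = $20,150.00 / 1.501645 = $13,418.61

$13,418.61


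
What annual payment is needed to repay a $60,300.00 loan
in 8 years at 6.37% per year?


Formula: PMT = PV * r / (1 - (1+r)^(-n))
Denominator: 1 - (1 + 0.0637)^(-8) = 0.389836
Numerator: $60,300.00 * 0.0637 = 3841.11
PMT = 3841.11 / 0.389836 = $9,853.15

$9,853.15


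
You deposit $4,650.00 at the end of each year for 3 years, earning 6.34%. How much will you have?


Formula: FV = PMT * ((1+r)^n - 1) / r
Growth factor: (1 + 0.0634)^3 = 1.202514
Numerator: 1.202514 - 1 = 0.202514
FV = $4,650.00 * 0.202514 / 0.0634 = $14,853.12

$14,853.12


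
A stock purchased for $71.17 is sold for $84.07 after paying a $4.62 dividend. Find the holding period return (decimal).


Formula: HPR = (P1 - P0 + D) / P0
Gain: $84.07 - $71.17 + $4.62 = $17.52
HPR = $17.52 / $71.17 = 0.2462

0.2462


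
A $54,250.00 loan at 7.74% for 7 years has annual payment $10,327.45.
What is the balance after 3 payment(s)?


Formula: Balance = PV*(1+r)^k - PMT*((1+r)^k - 1)/r
Growth: (1 + 0.0774)^3 = 1.250636
Accumulated factor: ((1+r)^k - 1)/r = 3.238191
Balance = $54,250.00 * 1.250636 - $10,327.45 * 3.238191
Balance = $34,404.75

$34,404.75


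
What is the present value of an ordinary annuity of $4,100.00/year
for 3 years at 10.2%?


Formula: PV = PMT * (1 - (1+r)^(-n)) / r
Discount factor: (1 + 0.102)^(-3) = 0.747232
Bracket: 1 - 0.747232 = 0.252768
PV = $4,100.00 * 0.252768 / 0.102 = $10,160.30

$10,160.30


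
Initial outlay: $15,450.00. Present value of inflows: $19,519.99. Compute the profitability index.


Formula: PI = PV(cash flows) / initial investment
Substituting: PI = $19,519.99 / $15,450.00
PI = 1.2634

1.2634


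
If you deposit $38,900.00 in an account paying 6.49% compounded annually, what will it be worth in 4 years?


Formula: FV = P * (1 + r)^n
Substituting: FV = $38,900.00 * (1 + 0.0649)^4
Growth factor: (1.0649)^4 = 1.285983
FV = $38,900.00 * 1.285983 = $50,024.75

$50,024.75


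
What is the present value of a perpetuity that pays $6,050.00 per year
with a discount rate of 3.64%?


Formula: PV = C / r
Substituting: PV = $6,050.00 / 0.0364
PV = $166,208.79

$166,208.79


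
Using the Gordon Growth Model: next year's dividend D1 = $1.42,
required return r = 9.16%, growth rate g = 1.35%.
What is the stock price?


Formula: P = D1 / (r - g)
Spread: r - g = 0.0916 - 0.0135 = 0.0781
Substituting: P = $1.42 / 0.0781
P = $18.18

$18.18


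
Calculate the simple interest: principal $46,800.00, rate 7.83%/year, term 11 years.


Formula: I = P * r * t
Substituting: I = $46,800.00 * 0.0783 * 11
Step: I = $46,800.00 * 0.8613
I = $40,308.84

$40,308.84


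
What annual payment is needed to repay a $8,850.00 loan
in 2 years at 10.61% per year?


Formula: PMT = PV * r / (1 - (1+r)^(-n))
Denominator: 1 - (1 + 0.1061)^(-2) = 0.182644
Numerator: $8,850.00 * 0.1061 = 938.985
PMT = 938.985 / 0.182644 = $5,141.06

$5,141.06


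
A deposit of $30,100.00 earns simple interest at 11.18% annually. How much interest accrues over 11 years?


Formula: I = P * r * t
Substituting: I = $30,100.00 * 0.1118 * 11
Step: I = $30,100.00 * 1.2298
I = $37,016.98

$37,016.98


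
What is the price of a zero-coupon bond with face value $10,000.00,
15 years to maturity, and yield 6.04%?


Formula: Price = FV / (1 + r)^n
Substituting: Price = $10,000.00 / (1 + 0.0604)^15
Discount factor: (1.0604)^15 = 2.41016
Price = $10,000.00 / 2.41016 = $4,149.10

$4,149.10


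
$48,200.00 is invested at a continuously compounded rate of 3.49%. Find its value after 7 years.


Formula: FV = P * e^(r*t)
Exponent: r*t = 0.0349 * 7 = 0.2443
e^(0.2443) = 1.276727
FV = $48,200.00 * 1.276727 = $61,538.26

$61,538.26


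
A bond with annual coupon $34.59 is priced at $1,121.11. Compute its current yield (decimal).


Formula: Current yield = annual coupon / price
Substituting: CY = $34.59 / $1,121.11
CY = 0.030853

0.030853


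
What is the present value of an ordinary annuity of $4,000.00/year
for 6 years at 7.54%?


Formula: PV = PMT * (1 - (1+r)^(-n)) / r
Discount factor: (1 + 0.0754)^(-6) = 0.646517
Bracket: 1 - 0.646517 = 0.353483
PV = $4,000.00 * 0.353483 / 0.0754 = $18,752.42

$18,752.42


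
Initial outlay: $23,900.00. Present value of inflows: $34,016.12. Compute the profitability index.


Formula: PI = PV(cash flows) / initial investment
Substituting: PI = $34,016.12 / $23,900.00
PI = 1.4233

1.4233


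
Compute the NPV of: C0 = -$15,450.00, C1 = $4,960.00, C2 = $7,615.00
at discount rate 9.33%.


Formula: NPV = C0 + C1/(1+r) + C2/(1+r)^2
Discount C1: $4,960.00 / (1 + 0.0933) = $4,536.72
Discount C2: $7,615.00 / (1 + 0.0933)^2 = $6,370.76
NPV = -$15,450.00 + $4,536.72 + $6,370.76 = -$4,542.52

-$4,542.52


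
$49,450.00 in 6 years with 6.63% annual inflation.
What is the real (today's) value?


Formula: Real value = nominal / (1 + inflation)^years
Price level: (1 + 0.0663)^6 = 1.469862
Real value = $49,450.00 / 1.469862 = $33,642.62

$33,642.62


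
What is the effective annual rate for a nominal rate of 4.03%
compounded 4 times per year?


Formula: EAR = (1 + r/m)^m - 1
Period rate: r/m = 0.0403 / 4 = 0.010075
Compounding: (1 + 0.010075)^4 = 1.040913
EAR = 1.040913 - 1 = 0.040913

0.040913


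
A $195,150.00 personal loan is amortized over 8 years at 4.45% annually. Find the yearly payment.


Formula: PMT = PV * r / (1 - (1+r)^(-n))
Denominator: 1 - (1 + 0.0445)^(-8) = 0.294117
Numerator: $195,150.00 * 0.0445 = 8684.175
PMT = 8684.175 / 0.294117 = $29,526.21

$29,526.21


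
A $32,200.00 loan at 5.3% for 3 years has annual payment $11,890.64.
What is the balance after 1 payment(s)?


Formula: Balance = PV*(1+r)^k - PMT*((1+r)^k - 1)/r
Growth: (1 + 0.053)^1 = 1.053
Accumulated factor: ((1+r)^k - 1)/r = 1.0
Balance = $32,200.00 * 1.053 - $11,890.64 * 1.0
Balance = $22,015.96

$22,015.96


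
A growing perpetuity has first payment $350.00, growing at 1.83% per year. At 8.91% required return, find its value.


Formula: PV = C / (r - g)
Spread: r - g = 0.0891 - 0.0183 = 0.0708
Substituting: PV = $350.00 / 0.0708
PV = $4,943.50

$4,943.50


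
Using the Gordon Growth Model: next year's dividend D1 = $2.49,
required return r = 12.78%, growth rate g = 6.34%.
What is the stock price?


Formula: P = D1 / (r - g)
Spread: r - g = 0.1278 - 0.0634 = 0.0644
Substituting: P = $2.49 / 0.0644
P = $38.66

$38.66


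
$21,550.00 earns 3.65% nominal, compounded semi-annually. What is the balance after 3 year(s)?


Formula: FV = P * (1 + r/m)^(m*t)
Period rate: r/m = 0.0365 / 2 = 0.01825
Total periods: m*t = 2 * 3 = 6
Growth factor: (1 + 0.01825)^6 = 1.114619
FV = $21,550.00 * 1.114619 = $24,020.04

$24,020.04


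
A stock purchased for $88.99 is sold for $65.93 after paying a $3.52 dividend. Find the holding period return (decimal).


Formula: HPR = (P1 - P0 + D) / P0
Gain: $65.93 - $88.99 + $3.52 = -$19.54
HPR = -$19.54 / $88.99 = -0.2196

-0.2196


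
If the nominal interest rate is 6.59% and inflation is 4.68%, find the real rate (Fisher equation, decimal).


Formula: (1 + r_real) = (1 + r_nom) / (1 + inflation)
Substituting: (1 + r_real) = 1.0659 / 1.0468
(1 + r_real) = 1.018246
r_real = 1.018246 - 1 = 0.018246

0.018246


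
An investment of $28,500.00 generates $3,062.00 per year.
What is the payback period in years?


Formula: Payback = investment / annual cash flow
Substituting: Payback = $28,500.00 / $3,062.00
Payback = 9.3076 years

9.3076 years


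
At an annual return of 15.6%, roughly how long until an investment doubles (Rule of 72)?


Formula: Years ≈ 72 / r
Substituting: Years ≈ 72 / 15.6
Years ≈ 4.6

4.6 years


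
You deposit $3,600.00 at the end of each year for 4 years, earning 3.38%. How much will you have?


Formula: FV = PMT * ((1+r)^n - 1) / r
Growth factor: (1 + 0.0338)^4 = 1.14221
Numerator: 1.14221 - 1 = 0.14221
FV = $3,600.00 * 0.14221 / 0.0338 = $15,146.67

$15,146.67


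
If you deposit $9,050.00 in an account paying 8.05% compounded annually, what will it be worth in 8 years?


Formula: FV = P * (1 + r)^n
Substituting: FV = $9,050.00 * (1 + 0.0805)^8
Growth factor: (1.0805)^8 = 1.857797
FV = $9,050.00 * 1.857797 = $16,813.06

$16,813.06


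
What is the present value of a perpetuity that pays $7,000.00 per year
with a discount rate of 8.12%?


Formula: PV = C / r
Substituting: PV = $7,000.00 / 0.0812
PV = $86,206.90

$86,206.90


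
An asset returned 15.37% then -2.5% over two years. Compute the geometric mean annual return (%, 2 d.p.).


Formula: Geometric mean = ((1+r1)*(1+r2))^(1/2) - 1
Product: (1 + 0.1537) * (1 + -0.025) = 1.1537 * 0.975 = 1.124858
Square root: 1.124858^0.5 = 1.060593
Geometric mean = 1.060593 - 1 = 0.060593
As percentage: 6.06%

6.06%


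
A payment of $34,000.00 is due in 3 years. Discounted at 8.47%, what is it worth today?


Formula: PV = FV / (1 + r)^n
Substituting: PV = $34,000.00 / (1 + 0.0847)^3
Discount factor: (1.0847)^3 = 1.27623
PV = $34,000.00 / 1.27623 = $26,640.97

$26,640.97


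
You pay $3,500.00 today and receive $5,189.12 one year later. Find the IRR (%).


Formula: IRR = C1/C0 - 1
Substituting: IRR = $5,189.12 / $3,500.00 - 1
Ratio: 1.482606 - 1 = 0.482606
IRR = 48.2606%

48.2606%


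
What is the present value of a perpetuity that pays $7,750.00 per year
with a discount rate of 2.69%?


Formula: PV = C / r
Substituting: PV = $7,750.00 / 0.0269
PV = $288,104.09

$288,104.09


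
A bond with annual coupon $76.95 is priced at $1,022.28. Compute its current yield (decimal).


Formula: Current yield = annual coupon / price
Substituting: CY = $76.95 / $1,022.28
CY = 0.075273

0.075273


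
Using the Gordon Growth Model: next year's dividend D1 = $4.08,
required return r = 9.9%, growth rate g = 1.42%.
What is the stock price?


Formula: P = D1 / (r - g)
Spread: r - g = 0.099 - 0.0142 = 0.0848
Substituting: P = $4.08 / 0.0848
P = $48.11

$48.11


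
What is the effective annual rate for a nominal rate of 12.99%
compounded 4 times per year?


Formula: EAR = (1 + r/m)^m - 1
Period rate: r/m = 0.1299 / 4 = 0.032475
Compounding: (1 + 0.032475)^4 = 1.136366
EAR = 1.136366 - 1 = 0.136366

0.136366
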